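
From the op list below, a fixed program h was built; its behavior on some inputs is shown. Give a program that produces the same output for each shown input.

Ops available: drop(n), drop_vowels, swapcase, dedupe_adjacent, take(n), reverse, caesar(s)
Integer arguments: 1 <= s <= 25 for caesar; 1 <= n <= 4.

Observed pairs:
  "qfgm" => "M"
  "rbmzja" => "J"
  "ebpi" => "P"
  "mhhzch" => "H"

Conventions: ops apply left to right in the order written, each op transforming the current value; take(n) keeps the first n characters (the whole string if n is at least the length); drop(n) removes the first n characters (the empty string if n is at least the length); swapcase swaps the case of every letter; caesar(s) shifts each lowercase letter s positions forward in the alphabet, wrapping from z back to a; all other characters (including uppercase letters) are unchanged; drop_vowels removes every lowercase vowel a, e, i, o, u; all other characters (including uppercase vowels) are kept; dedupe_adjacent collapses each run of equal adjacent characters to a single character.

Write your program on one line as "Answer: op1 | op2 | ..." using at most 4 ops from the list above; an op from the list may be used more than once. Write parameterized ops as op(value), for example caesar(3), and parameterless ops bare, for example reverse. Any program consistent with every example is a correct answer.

drop_vowels | reverse | take(1) | swapcase

Check, running the answer program on each example:
  "qfgm" -> "qfgm" -> "mgfq" -> "m" -> "M"
  "rbmzja" -> "rbmzj" -> "jzmbr" -> "j" -> "J"
  "ebpi" -> "bp" -> "pb" -> "p" -> "P"
  "mhhzch" -> "mhhzch" -> "hczhhm" -> "h" -> "H"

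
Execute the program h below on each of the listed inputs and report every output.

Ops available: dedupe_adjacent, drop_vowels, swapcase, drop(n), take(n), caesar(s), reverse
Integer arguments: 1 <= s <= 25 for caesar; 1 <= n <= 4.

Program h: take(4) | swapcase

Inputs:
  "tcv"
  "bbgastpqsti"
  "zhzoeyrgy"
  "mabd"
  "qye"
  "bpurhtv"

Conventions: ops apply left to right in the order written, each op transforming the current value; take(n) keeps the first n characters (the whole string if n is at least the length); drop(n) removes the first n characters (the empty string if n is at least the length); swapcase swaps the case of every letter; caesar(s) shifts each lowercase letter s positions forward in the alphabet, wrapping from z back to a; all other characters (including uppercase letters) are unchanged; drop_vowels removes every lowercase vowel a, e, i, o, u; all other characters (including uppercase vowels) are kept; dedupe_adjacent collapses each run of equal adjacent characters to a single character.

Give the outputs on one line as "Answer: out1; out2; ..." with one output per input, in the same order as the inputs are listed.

Execution, op by op:
  "tcv" -> "tcv" -> "TCV"
  "bbgastpqsti" -> "bbga" -> "BBGA"
  "zhzoeyrgy" -> "zhzo" -> "ZHZO"
  "mabd" -> "mabd" -> "MABD"
  "qye" -> "qye" -> "QYE"
  "bpurhtv" -> "bpur" -> "BPUR"

"TCV"; "BBGA"; "ZHZO"; "MABD"; "QYE"; "BPUR"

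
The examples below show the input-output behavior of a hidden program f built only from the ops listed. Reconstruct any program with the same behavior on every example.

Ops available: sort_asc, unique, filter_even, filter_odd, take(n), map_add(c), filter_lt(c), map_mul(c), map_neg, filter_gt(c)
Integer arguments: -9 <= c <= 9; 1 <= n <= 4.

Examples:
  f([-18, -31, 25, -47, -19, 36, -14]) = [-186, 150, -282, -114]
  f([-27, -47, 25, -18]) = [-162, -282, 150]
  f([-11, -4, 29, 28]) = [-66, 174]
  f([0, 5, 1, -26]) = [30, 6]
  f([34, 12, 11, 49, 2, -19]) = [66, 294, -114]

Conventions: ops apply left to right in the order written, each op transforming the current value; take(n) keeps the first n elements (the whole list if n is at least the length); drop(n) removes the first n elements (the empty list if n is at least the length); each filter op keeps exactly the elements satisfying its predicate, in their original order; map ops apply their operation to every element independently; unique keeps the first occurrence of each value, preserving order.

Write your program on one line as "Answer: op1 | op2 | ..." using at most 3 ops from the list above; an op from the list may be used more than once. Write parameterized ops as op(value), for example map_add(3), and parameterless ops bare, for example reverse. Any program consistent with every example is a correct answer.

filter_odd | map_mul(6)

Check, running the answer program on each example:
  [-18, -31, 25, -47, -19, 36, -14] -> [-31, 25, -47, -19] -> [-186, 150, -282, -114]
  [-27, -47, 25, -18] -> [-27, -47, 25] -> [-162, -282, 150]
  [-11, -4, 29, 28] -> [-11, 29] -> [-66, 174]
  [0, 5, 1, -26] -> [5, 1] -> [30, 6]
  [34, 12, 11, 49, 2, -19] -> [11, 49, -19] -> [66, 294, -114]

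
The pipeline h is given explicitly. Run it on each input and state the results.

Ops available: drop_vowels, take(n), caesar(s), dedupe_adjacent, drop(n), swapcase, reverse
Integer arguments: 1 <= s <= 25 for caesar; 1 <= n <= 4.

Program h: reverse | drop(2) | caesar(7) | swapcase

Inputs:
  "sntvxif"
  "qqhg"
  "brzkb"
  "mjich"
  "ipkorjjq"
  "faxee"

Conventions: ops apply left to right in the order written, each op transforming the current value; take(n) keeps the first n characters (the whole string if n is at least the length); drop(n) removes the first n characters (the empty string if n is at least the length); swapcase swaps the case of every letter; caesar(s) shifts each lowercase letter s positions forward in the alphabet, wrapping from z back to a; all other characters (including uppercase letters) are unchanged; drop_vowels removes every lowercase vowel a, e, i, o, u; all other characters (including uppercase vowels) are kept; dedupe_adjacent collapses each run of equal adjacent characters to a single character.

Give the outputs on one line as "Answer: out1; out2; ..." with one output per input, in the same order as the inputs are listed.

Execution, op by op:
  "sntvxif" -> "fixvtns" -> "xvtns" -> "ecauz" -> "ECAUZ"
  "qqhg" -> "ghqq" -> "qq" -> "xx" -> "XX"
  "brzkb" -> "bkzrb" -> "zrb" -> "gyi" -> "GYI"
  "mjich" -> "hcijm" -> "ijm" -> "pqt" -> "PQT"
  "ipkorjjq" -> "qjjrokpi" -> "jrokpi" -> "qyvrwp" -> "QYVRWP"
  "faxee" -> "eexaf" -> "xaf" -> "ehm" -> "EHM"

"ECAUZ"; "XX"; "GYI"; "PQT"; "QYVRWP"; "EHM"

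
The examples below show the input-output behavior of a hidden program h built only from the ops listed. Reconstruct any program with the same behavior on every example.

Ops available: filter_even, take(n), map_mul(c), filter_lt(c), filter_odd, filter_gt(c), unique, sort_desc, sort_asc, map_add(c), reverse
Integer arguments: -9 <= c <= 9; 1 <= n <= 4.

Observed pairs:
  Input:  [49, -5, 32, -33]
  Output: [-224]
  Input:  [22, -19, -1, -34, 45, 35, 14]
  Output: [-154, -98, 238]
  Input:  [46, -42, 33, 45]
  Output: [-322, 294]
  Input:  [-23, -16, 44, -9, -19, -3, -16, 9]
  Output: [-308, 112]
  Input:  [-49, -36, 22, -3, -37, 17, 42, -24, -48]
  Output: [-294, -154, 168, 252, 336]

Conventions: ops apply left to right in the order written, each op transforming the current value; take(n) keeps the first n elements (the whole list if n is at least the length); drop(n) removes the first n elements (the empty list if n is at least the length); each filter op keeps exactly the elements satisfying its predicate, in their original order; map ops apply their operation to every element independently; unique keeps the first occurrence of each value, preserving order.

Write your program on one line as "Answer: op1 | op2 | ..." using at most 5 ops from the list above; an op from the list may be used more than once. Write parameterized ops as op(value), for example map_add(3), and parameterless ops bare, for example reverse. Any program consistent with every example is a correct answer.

filter_even | sort_asc | map_mul(-7) | unique | reverse

Check, running the answer program on each example:
  [49, -5, 32, -33] -> [32] -> [32] -> [-224] -> [-224] -> [-224]
  [22, -19, -1, -34, 45, 35, 14] -> [22, -34, 14] -> [-34, 14, 22] -> [238, -98, -154] -> [238, -98, -154] -> [-154, -98, 238]
  [46, -42, 33, 45] -> [46, -42] -> [-42, 46] -> [294, -322] -> [294, -322] -> [-322, 294]
  [-23, -16, 44, -9, -19, -3, -16, 9] -> [-16, 44, -16] -> [-16, -16, 44] -> [112, 112, -308] -> [112, -308] -> [-308, 112]
  [-49, -36, 22, -3, -37, 17, 42, -24, -48] -> [-36, 22, 42, -24, -48] -> [-48, -36, -24, 22, 42] -> [336, 252, 168, -154, -294] -> [336, 252, 168, -154, -294] -> [-294, -154, 168, 252, 336]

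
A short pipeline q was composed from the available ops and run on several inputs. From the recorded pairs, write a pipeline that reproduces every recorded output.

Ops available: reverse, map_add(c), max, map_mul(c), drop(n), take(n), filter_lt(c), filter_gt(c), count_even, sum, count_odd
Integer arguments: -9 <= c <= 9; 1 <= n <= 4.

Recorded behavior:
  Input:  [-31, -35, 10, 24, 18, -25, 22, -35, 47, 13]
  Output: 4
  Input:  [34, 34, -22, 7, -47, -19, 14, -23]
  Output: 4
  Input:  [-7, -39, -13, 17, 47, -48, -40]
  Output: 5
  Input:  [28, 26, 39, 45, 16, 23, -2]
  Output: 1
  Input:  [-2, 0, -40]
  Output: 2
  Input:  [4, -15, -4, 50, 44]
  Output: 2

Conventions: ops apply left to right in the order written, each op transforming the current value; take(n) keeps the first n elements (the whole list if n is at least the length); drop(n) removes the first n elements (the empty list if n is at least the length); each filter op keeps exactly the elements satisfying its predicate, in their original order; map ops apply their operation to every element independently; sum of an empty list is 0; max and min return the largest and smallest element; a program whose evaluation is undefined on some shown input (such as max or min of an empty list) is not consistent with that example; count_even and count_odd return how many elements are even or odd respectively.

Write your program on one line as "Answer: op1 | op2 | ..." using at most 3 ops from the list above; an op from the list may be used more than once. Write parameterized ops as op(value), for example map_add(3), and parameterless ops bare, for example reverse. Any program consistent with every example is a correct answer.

filter_lt(0) | map_mul(-4) | count_even

Check, running the answer program on each example:
  [-31, -35, 10, 24, 18, -25, 22, -35, 47, 13] -> [-31, -35, -25, -35] -> [124, 140, 100, 140] -> 4
  [34, 34, -22, 7, -47, -19, 14, -23] -> [-22, -47, -19, -23] -> [88, 188, 76, 92] -> 4
  [-7, -39, -13, 17, 47, -48, -40] -> [-7, -39, -13, -48, -40] -> [28, 156, 52, 192, 160] -> 5
  [28, 26, 39, 45, 16, 23, -2] -> [-2] -> [8] -> 1
  [-2, 0, -40] -> [-2, -40] -> [8, 160] -> 2
  [4, -15, -4, 50, 44] -> [-15, -4] -> [60, 16] -> 2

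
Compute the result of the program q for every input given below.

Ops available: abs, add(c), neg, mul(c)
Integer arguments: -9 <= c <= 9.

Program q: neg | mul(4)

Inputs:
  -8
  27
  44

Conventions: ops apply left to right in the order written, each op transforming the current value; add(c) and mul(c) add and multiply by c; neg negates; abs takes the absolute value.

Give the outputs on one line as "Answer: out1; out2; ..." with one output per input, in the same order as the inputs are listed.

Execution, op by op:
  -8 -> 8 -> 32
  27 -> -27 -> -108
  44 -> -44 -> -176

32; -108; -176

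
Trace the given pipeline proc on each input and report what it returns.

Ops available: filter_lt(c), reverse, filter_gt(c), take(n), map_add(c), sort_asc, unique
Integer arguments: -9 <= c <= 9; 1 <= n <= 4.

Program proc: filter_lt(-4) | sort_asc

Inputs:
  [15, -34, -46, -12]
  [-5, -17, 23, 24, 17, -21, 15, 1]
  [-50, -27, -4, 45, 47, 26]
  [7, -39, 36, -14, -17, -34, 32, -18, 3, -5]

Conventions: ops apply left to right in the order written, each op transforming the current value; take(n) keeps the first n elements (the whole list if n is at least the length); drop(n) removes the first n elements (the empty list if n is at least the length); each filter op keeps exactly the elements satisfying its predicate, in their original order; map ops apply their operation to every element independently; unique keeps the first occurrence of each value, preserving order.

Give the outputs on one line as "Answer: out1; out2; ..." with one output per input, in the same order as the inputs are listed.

[-46, -34, -12]; [-21, -17, -5]; [-50, -27]; [-39, -34, -18, -17, -14, -5]

Execution, op by op:
  [15, -34, -46, -12] -> [-34, -46, -12] -> [-46, -34, -12]
  [-5, -17, 23, 24, 17, -21, 15, 1] -> [-5, -17, -21] -> [-21, -17, -5]
  [-50, -27, -4, 45, 47, 26] -> [-50, -27] -> [-50, -27]
  [7, -39, 36, -14, -17, -34, 32, -18, 3, -5] -> [-39, -14, -17, -34, -18, -5] -> [-39, -34, -18, -17, -14, -5]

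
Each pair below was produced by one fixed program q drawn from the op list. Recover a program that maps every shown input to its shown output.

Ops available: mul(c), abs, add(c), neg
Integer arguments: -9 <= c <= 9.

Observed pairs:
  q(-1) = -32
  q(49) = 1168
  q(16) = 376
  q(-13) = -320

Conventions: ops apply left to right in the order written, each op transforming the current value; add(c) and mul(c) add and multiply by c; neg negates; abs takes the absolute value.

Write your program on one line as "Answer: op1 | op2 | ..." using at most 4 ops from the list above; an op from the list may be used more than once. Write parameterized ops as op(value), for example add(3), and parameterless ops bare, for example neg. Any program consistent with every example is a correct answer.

mul(3) | add(-1) | mul(-8) | neg

Check, running the answer program on each example:
  -1 -> -3 -> -4 -> 32 -> -32
  49 -> 147 -> 146 -> -1168 -> 1168
  16 -> 48 -> 47 -> -376 -> 376
  -13 -> -39 -> -40 -> 320 -> -320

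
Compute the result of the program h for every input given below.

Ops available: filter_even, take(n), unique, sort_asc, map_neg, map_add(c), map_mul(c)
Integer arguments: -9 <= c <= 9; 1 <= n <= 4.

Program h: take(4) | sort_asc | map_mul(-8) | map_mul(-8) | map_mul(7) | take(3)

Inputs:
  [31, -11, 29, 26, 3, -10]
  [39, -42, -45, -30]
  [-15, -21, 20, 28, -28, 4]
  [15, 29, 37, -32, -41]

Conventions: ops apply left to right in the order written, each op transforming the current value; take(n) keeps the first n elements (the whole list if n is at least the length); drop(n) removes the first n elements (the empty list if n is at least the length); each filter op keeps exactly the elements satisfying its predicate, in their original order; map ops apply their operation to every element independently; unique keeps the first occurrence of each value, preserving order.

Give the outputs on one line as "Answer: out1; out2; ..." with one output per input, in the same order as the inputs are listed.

Execution, op by op:
  [31, -11, 29, 26, 3, -10] -> [31, -11, 29, 26] -> [-11, 26, 29, 31] -> [88, -208, -232, -248] -> [-704, 1664, 1856, 1984] -> [-4928, 11648, 12992, 13888] -> [-4928, 11648, 12992]
  [39, -42, -45, -30] -> [39, -42, -45, -30] -> [-45, -42, -30, 39] -> [360, 336, 240, -312] -> [-2880, -2688, -1920, 2496] -> [-20160, -18816, -13440, 17472] -> [-20160, -18816, -13440]
  [-15, -21, 20, 28, -28, 4] -> [-15, -21, 20, 28] -> [-21, -15, 20, 28] -> [168, 120, -160, -224] -> [-1344, -960, 1280, 1792] -> [-9408, -6720, 8960, 12544] -> [-9408, -6720, 8960]
  [15, 29, 37, -32, -41] -> [15, 29, 37, -32] -> [-32, 15, 29, 37] -> [256, -120, -232, -296] -> [-2048, 960, 1856, 2368] -> [-14336, 6720, 12992, 16576] -> [-14336, 6720, 12992]

[-4928, 11648, 12992]; [-20160, -18816, -13440]; [-9408, -6720, 8960]; [-14336, 6720, 12992]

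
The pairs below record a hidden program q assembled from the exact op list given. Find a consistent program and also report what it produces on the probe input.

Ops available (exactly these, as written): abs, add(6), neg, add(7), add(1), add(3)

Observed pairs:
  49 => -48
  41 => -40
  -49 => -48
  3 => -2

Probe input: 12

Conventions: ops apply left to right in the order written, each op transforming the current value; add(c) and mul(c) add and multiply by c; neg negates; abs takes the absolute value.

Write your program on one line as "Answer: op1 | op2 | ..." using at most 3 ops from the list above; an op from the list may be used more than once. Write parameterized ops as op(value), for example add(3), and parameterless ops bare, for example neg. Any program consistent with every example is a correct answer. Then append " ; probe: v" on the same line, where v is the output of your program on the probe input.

abs | neg | add(1) ; probe: -11

Check, running the answer program on each example:
  49 -> 49 -> -49 -> -48
  41 -> 41 -> -41 -> -40
  -49 -> 49 -> -49 -> -48
  3 -> 3 -> -3 -> -2
  probe: 12 -> 12 -> -12 -> -11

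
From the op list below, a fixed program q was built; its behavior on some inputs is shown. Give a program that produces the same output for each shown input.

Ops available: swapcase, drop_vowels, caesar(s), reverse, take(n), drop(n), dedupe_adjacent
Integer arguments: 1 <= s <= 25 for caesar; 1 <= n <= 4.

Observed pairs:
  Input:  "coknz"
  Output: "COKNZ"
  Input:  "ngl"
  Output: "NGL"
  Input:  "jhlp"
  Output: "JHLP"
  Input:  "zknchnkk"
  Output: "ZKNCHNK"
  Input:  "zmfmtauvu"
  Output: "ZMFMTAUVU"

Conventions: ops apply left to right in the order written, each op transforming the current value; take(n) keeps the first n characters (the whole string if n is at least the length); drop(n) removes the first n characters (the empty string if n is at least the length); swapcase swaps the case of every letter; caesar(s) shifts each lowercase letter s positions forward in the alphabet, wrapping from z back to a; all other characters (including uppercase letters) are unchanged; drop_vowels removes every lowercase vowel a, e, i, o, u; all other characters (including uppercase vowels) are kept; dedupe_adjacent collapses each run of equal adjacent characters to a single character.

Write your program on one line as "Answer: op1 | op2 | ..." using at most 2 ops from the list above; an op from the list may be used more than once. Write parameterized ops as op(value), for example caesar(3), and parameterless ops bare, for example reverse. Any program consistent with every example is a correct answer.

swapcase | dedupe_adjacent

Check, running the answer program on each example:
  "coknz" -> "COKNZ" -> "COKNZ"
  "ngl" -> "NGL" -> "NGL"
  "jhlp" -> "JHLP" -> "JHLP"
  "zknchnkk" -> "ZKNCHNKK" -> "ZKNCHNK"
  "zmfmtauvu" -> "ZMFMTAUVU" -> "ZMFMTAUVU"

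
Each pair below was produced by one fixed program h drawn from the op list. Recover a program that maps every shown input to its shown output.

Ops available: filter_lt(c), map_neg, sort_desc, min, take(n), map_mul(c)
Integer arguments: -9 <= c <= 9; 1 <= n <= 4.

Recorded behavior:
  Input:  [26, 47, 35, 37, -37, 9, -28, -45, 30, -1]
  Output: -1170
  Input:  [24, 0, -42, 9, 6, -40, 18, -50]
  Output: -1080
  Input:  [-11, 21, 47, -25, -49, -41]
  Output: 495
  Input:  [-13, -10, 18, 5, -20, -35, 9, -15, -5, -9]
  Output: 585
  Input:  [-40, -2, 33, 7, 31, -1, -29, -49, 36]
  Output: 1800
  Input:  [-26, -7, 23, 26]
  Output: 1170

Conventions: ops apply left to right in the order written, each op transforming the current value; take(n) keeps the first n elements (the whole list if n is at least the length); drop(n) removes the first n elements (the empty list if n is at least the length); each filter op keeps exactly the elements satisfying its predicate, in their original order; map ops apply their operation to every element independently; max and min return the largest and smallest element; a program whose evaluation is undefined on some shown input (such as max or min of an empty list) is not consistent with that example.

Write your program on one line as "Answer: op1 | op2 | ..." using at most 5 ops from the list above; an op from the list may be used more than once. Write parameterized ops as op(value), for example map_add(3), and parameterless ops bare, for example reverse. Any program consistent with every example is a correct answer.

map_mul(5) | take(1) | map_mul(-9) | min

Check, running the answer program on each example:
  [26, 47, 35, 37, -37, 9, -28, -45, 30, -1] -> [130, 235, 175, 185, -185, 45, -140, -225, 150, -5] -> [130] -> [-1170] -> -1170
  [24, 0, -42, 9, 6, -40, 18, -50] -> [120, 0, -210, 45, 30, -200, 90, -250] -> [120] -> [-1080] -> -1080
  [-11, 21, 47, -25, -49, -41] -> [-55, 105, 235, -125, -245, -205] -> [-55] -> [495] -> 495
  [-13, -10, 18, 5, -20, -35, 9, -15, -5, -9] -> [-65, -50, 90, 25, -100, -175, 45, -75, -25, -45] -> [-65] -> [585] -> 585
  [-40, -2, 33, 7, 31, -1, -29, -49, 36] -> [-200, -10, 165, 35, 155, -5, -145, -245, 180] -> [-200] -> [1800] -> 1800
  [-26, -7, 23, 26] -> [-130, -35, 115, 130] -> [-130] -> [1170] -> 1170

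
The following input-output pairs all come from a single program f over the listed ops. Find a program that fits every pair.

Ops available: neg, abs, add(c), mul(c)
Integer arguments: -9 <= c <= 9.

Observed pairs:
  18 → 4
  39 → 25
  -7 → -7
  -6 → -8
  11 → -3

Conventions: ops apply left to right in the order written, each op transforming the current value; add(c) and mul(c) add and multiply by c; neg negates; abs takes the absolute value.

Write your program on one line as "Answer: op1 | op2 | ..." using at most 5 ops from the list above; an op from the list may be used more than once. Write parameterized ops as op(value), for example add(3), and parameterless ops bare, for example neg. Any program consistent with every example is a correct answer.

abs | neg | add(9) | add(5) | neg

Check, running the answer program on each example:
  18 -> 18 -> -18 -> -9 -> -4 -> 4
  39 -> 39 -> -39 -> -30 -> -25 -> 25
  -7 -> 7 -> -7 -> 2 -> 7 -> -7
  -6 -> 6 -> -6 -> 3 -> 8 -> -8
  11 -> 11 -> -11 -> -2 -> 3 -> -3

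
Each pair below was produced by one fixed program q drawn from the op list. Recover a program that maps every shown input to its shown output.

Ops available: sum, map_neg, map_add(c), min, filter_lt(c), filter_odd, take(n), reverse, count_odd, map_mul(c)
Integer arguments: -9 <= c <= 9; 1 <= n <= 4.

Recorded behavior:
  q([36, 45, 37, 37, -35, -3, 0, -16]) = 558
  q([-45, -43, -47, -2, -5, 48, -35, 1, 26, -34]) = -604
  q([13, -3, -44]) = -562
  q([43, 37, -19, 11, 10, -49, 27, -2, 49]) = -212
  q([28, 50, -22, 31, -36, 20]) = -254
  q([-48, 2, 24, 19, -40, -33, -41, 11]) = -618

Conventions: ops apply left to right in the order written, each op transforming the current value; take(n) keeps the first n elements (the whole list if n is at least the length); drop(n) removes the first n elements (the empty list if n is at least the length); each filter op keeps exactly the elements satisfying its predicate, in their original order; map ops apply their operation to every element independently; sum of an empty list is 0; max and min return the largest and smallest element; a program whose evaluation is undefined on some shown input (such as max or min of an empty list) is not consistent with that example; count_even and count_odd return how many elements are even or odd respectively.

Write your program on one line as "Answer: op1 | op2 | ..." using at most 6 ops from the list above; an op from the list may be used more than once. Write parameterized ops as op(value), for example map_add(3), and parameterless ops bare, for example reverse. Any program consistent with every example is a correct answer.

map_add(4) | take(3) | map_mul(-7) | map_mul(-2) | map_add(-2) | min

Check, running the answer program on each example:
  [36, 45, 37, 37, -35, -3, 0, -16] -> [40, 49, 41, 41, -31, 1, 4, -12] -> [40, 49, 41] -> [-280, -343, -287] -> [560, 686, 574] -> [558, 684, 572] -> 558
  [-45, -43, -47, -2, -5, 48, -35, 1, 26, -34] -> [-41, -39, -43, 2, -1, 52, -31, 5, 30, -30] -> [-41, -39, -43] -> [287, 273, 301] -> [-574, -546, -602] -> [-576, -548, -604] -> -604
  [13, -3, -44] -> [17, 1, -40] -> [17, 1, -40] -> [-119, -7, 280] -> [238, 14, -560] -> [236, 12, -562] -> -562
  [43, 37, -19, 11, 10, -49, 27, -2, 49] -> [47, 41, -15, 15, 14, -45, 31, 2, 53] -> [47, 41, -15] -> [-329, -287, 105] -> [658, 574, -210] -> [656, 572, -212] -> -212
  [28, 50, -22, 31, -36, 20] -> [32, 54, -18, 35, -32, 24] -> [32, 54, -18] -> [-224, -378, 126] -> [448, 756, -252] -> [446, 754, -254] -> -254
  [-48, 2, 24, 19, -40, -33, -41, 11] -> [-44, 6, 28, 23, -36, -29, -37, 15] -> [-44, 6, 28] -> [308, -42, -196] -> [-616, 84, 392] -> [-618, 82, 390] -> -618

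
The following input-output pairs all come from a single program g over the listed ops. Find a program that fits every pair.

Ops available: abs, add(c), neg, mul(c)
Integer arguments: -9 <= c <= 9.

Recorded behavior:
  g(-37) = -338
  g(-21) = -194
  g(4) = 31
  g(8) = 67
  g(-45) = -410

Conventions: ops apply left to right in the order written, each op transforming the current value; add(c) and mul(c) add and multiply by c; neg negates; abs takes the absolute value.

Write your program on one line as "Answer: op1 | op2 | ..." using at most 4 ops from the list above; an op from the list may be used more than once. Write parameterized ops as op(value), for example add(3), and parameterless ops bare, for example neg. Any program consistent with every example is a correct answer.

neg | mul(-9) | add(-5)

Check, running the answer program on each example:
  -37 -> 37 -> -333 -> -338
  -21 -> 21 -> -189 -> -194
  4 -> -4 -> 36 -> 31
  8 -> -8 -> 72 -> 67
  -45 -> 45 -> -405 -> -410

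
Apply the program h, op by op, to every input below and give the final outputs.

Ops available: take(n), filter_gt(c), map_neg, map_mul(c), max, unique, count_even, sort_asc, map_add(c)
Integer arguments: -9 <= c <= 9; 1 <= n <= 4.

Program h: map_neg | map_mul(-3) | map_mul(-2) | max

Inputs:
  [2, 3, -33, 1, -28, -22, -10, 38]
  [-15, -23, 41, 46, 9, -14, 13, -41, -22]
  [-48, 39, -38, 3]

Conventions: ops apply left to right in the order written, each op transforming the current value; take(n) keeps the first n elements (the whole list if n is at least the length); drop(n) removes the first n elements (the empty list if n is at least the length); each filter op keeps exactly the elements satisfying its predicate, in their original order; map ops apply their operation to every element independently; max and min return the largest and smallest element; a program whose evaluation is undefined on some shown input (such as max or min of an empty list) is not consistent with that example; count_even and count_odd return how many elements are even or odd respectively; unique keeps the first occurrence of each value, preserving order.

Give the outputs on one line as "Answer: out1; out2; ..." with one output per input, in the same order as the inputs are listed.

Execution, op by op:
  [2, 3, -33, 1, -28, -22, -10, 38] -> [-2, -3, 33, -1, 28, 22, 10, -38] -> [6, 9, -99, 3, -84, -66, -30, 114] -> [-12, -18, 198, -6, 168, 132, 60, -228] -> 198
  [-15, -23, 41, 46, 9, -14, 13, -41, -22] -> [15, 23, -41, -46, -9, 14, -13, 41, 22] -> [-45, -69, 123, 138, 27, -42, 39, -123, -66] -> [90, 138, -246, -276, -54, 84, -78, 246, 132] -> 246
  [-48, 39, -38, 3] -> [48, -39, 38, -3] -> [-144, 117, -114, 9] -> [288, -234, 228, -18] -> 288

198; 246; 288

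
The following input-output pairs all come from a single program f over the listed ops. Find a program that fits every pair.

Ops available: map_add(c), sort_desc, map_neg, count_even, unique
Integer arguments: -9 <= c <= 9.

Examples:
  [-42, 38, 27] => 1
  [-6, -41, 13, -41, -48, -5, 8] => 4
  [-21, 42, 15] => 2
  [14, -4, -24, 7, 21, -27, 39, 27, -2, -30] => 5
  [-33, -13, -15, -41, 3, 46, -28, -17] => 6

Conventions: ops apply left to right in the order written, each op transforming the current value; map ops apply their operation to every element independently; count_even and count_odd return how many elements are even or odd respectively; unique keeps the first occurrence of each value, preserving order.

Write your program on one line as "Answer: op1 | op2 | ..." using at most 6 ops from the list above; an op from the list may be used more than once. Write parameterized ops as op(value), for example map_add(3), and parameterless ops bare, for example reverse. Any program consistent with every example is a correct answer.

map_neg | sort_desc | map_add(-4) | map_add(-5) | count_even

Check, running the answer program on each example:
  [-42, 38, 27] -> [42, -38, -27] -> [42, -27, -38] -> [38, -31, -42] -> [33, -36, -47] -> 1
  [-6, -41, 13, -41, -48, -5, 8] -> [6, 41, -13, 41, 48, 5, -8] -> [48, 41, 41, 6, 5, -8, -13] -> [44, 37, 37, 2, 1, -12, -17] -> [39, 32, 32, -3, -4, -17, -22] -> 4
  [-21, 42, 15] -> [21, -42, -15] -> [21, -15, -42] -> [17, -19, -46] -> [12, -24, -51] -> 2
  [14, -4, -24, 7, 21, -27, 39, 27, -2, -30] -> [-14, 4, 24, -7, -21, 27, -39, -27, 2, 30] -> [30, 27, 24, 4, 2, -7, -14, -21, -27, -39] -> [26, 23, 20, 0, -2, -11, -18, -25, -31, -43] -> [21, 18, 15, -5, -7, -16, -23, -30, -36, -48] -> 5
  [-33, -13, -15, -41, 3, 46, -28, -17] -> [33, 13, 15, 41, -3, -46, 28, 17] -> [41, 33, 28, 17, 15, 13, -3, -46] -> [37, 29, 24, 13, 11, 9, -7, -50] -> [32, 24, 19, 8, 6, 4, -12, -55] -> 6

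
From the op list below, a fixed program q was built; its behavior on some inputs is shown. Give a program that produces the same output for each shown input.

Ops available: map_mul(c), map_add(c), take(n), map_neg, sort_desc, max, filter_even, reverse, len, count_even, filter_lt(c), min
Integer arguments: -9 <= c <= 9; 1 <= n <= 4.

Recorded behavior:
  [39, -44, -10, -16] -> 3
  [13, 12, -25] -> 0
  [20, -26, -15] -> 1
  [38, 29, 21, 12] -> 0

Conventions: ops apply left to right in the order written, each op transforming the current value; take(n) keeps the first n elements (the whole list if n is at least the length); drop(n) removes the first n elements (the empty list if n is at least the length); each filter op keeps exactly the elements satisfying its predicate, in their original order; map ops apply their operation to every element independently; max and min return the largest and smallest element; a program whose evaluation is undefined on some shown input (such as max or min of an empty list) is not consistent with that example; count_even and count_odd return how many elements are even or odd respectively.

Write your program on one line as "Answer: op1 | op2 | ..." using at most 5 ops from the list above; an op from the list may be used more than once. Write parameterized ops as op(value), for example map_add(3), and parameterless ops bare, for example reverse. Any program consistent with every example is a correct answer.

filter_lt(-3) | map_neg | map_add(2) | count_even

Check, running the answer program on each example:
  [39, -44, -10, -16] -> [-44, -10, -16] -> [44, 10, 16] -> [46, 12, 18] -> 3
  [13, 12, -25] -> [-25] -> [25] -> [27] -> 0
  [20, -26, -15] -> [-26, -15] -> [26, 15] -> [28, 17] -> 1
  [38, 29, 21, 12] -> [] -> [] -> [] -> 0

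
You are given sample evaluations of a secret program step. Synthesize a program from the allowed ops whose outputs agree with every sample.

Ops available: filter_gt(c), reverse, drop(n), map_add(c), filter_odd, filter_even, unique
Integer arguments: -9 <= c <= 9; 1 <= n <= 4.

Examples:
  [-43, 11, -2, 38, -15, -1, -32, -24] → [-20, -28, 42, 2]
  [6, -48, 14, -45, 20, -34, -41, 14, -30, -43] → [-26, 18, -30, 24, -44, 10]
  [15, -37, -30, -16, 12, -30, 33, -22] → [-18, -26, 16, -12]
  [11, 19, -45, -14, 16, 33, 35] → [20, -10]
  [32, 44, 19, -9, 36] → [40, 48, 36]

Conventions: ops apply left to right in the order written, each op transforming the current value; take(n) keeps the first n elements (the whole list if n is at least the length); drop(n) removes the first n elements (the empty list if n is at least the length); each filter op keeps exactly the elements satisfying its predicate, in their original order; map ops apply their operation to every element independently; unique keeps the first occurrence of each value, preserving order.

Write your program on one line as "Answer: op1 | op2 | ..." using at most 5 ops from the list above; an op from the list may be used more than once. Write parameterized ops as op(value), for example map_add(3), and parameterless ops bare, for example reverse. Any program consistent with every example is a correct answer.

reverse | map_add(4) | unique | filter_even

Check, running the answer program on each example:
  [-43, 11, -2, 38, -15, -1, -32, -24] -> [-24, -32, -1, -15, 38, -2, 11, -43] -> [-20, -28, 3, -11, 42, 2, 15, -39] -> [-20, -28, 3, -11, 42, 2, 15, -39] -> [-20, -28, 42, 2]
  [6, -48, 14, -45, 20, -34, -41, 14, -30, -43] -> [-43, -30, 14, -41, -34, 20, -45, 14, -48, 6] -> [-39, -26, 18, -37, -30, 24, -41, 18, -44, 10] -> [-39, -26, 18, -37, -30, 24, -41, -44, 10] -> [-26, 18, -30, 24, -44, 10]
  [15, -37, -30, -16, 12, -30, 33, -22] -> [-22, 33, -30, 12, -16, -30, -37, 15] -> [-18, 37, -26, 16, -12, -26, -33, 19] -> [-18, 37, -26, 16, -12, -33, 19] -> [-18, -26, 16, -12]
  [11, 19, -45, -14, 16, 33, 35] -> [35, 33, 16, -14, -45, 19, 11] -> [39, 37, 20, -10, -41, 23, 15] -> [39, 37, 20, -10, -41, 23, 15] -> [20, -10]
  [32, 44, 19, -9, 36] -> [36, -9, 19, 44, 32] -> [40, -5, 23, 48, 36] -> [40, -5, 23, 48, 36] -> [40, 48, 36]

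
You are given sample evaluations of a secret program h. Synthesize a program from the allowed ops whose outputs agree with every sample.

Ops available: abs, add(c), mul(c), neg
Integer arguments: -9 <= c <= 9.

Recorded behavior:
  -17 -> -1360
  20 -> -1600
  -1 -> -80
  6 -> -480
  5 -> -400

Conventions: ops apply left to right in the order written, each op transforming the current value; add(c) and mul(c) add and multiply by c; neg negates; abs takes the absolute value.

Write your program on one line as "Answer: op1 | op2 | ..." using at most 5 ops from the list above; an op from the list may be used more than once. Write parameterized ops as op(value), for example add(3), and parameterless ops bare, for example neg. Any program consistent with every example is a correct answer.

mul(5) | abs | mul(4) | mul(-4)

Check, running the answer program on each example:
  -17 -> -85 -> 85 -> 340 -> -1360
  20 -> 100 -> 100 -> 400 -> -1600
  -1 -> -5 -> 5 -> 20 -> -80
  6 -> 30 -> 30 -> 120 -> -480
  5 -> 25 -> 25 -> 100 -> -400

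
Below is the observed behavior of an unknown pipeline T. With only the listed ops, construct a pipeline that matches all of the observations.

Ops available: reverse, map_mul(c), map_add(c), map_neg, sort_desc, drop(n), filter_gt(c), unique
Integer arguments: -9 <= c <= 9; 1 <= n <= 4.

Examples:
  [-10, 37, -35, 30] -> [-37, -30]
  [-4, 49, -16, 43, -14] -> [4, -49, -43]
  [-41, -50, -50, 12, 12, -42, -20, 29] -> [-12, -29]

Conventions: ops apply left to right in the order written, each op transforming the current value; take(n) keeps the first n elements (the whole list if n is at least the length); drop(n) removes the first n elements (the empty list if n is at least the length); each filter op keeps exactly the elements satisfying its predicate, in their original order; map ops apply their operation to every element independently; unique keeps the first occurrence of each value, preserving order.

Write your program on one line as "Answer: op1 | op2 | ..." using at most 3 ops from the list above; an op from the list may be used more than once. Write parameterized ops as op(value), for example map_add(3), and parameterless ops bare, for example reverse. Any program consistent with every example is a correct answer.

filter_gt(-7) | map_neg | unique

Check, running the answer program on each example:
  [-10, 37, -35, 30] -> [37, 30] -> [-37, -30] -> [-37, -30]
  [-4, 49, -16, 43, -14] -> [-4, 49, 43] -> [4, -49, -43] -> [4, -49, -43]
  [-41, -50, -50, 12, 12, -42, -20, 29] -> [12, 12, 29] -> [-12, -12, -29] -> [-12, -29]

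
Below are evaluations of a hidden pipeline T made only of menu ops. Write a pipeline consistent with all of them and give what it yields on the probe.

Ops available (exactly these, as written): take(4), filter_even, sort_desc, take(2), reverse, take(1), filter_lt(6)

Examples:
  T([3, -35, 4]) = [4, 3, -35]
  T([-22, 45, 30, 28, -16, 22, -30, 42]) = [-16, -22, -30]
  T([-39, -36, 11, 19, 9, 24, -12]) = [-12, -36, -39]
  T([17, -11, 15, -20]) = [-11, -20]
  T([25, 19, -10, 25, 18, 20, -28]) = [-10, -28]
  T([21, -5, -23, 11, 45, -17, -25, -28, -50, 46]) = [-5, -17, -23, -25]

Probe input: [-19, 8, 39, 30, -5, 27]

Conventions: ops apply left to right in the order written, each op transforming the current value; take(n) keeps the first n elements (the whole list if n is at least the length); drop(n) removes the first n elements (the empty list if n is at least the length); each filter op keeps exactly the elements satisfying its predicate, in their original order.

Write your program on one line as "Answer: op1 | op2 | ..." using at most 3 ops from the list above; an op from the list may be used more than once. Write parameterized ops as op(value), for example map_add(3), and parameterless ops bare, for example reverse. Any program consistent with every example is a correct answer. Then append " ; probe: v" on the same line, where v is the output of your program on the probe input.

filter_lt(6) | sort_desc | take(4) ; probe: [-5, -19]

Check, running the answer program on each example:
  [3, -35, 4] -> [3, -35, 4] -> [4, 3, -35] -> [4, 3, -35]
  [-22, 45, 30, 28, -16, 22, -30, 42] -> [-22, -16, -30] -> [-16, -22, -30] -> [-16, -22, -30]
  [-39, -36, 11, 19, 9, 24, -12] -> [-39, -36, -12] -> [-12, -36, -39] -> [-12, -36, -39]
  [17, -11, 15, -20] -> [-11, -20] -> [-11, -20] -> [-11, -20]
  [25, 19, -10, 25, 18, 20, -28] -> [-10, -28] -> [-10, -28] -> [-10, -28]
  [21, -5, -23, 11, 45, -17, -25, -28, -50, 46] -> [-5, -23, -17, -25, -28, -50] -> [-5, -17, -23, -25, -28, -50] -> [-5, -17, -23, -25]
  probe: [-19, 8, 39, 30, -5, 27] -> [-19, -5] -> [-5, -19] -> [-5, -19]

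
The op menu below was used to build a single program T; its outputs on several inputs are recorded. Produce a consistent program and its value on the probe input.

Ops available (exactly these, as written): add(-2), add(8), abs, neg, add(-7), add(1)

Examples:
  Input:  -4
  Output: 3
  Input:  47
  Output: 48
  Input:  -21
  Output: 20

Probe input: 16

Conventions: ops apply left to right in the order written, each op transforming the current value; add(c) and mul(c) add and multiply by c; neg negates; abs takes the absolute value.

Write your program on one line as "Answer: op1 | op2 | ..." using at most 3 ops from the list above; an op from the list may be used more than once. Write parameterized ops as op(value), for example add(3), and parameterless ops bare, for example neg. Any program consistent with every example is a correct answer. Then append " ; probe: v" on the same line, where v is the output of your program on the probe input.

add(1) | abs ; probe: 17

Check, running the answer program on each example:
  -4 -> -3 -> 3
  47 -> 48 -> 48
  -21 -> -20 -> 20
  probe: 16 -> 17 -> 17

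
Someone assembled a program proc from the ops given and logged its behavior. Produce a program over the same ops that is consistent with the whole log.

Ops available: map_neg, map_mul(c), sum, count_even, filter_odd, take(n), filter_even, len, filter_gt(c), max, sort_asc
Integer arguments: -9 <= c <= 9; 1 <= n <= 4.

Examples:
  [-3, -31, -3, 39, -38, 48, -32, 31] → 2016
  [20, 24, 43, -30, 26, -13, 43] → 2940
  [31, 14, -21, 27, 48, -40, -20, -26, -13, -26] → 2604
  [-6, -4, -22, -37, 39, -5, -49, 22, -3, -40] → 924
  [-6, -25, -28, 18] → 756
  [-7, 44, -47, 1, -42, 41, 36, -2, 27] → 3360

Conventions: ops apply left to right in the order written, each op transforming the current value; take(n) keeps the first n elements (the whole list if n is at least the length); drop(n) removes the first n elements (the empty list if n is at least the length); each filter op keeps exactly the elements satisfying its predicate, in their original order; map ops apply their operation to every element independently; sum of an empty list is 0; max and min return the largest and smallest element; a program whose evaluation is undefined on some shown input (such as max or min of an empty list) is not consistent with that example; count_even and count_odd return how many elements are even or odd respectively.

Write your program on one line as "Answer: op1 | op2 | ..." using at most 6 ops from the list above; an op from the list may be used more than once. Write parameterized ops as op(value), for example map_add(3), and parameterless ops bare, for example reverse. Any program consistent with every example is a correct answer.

filter_even | map_neg | map_mul(-7) | filter_gt(3) | map_mul(6) | sum

Check, running the answer program on each example:
  [-3, -31, -3, 39, -38, 48, -32, 31] -> [-38, 48, -32] -> [38, -48, 32] -> [-266, 336, -224] -> [336] -> [2016] -> 2016
  [20, 24, 43, -30, 26, -13, 43] -> [20, 24, -30, 26] -> [-20, -24, 30, -26] -> [140, 168, -210, 182] -> [140, 168, 182] -> [840, 1008, 1092] -> 2940
  [31, 14, -21, 27, 48, -40, -20, -26, -13, -26] -> [14, 48, -40, -20, -26, -26] -> [-14, -48, 40, 20, 26, 26] -> [98, 336, -280, -140, -182, -182] -> [98, 336] -> [588, 2016] -> 2604
  [-6, -4, -22, -37, 39, -5, -49, 22, -3, -40] -> [-6, -4, -22, 22, -40] -> [6, 4, 22, -22, 40] -> [-42, -28, -154, 154, -280] -> [154] -> [924] -> 924
  [-6, -25, -28, 18] -> [-6, -28, 18] -> [6, 28, -18] -> [-42, -196, 126] -> [126] -> [756] -> 756
  [-7, 44, -47, 1, -42, 41, 36, -2, 27] -> [44, -42, 36, -2] -> [-44, 42, -36, 2] -> [308, -294, 252, -14] -> [308, 252] -> [1848, 1512] -> 3360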